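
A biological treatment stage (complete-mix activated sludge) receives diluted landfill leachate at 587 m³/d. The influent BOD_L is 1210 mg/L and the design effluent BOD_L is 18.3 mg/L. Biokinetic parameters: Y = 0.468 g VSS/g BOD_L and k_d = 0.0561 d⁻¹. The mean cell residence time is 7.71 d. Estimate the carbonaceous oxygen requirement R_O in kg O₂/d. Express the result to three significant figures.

R_O ≈ 375 kg O₂/d

Y_obs = Y / (1 + k_d θ_c) = 0.468 / (1 + 0.0561 × 7.71) = 0.468 / 1.433 = 0.3267.
ΔS = 1210 − 18.3 = 1192 mg/L, so the substrate removal rate is 587 × 1192/1000 = 699.5 kg BOD_L/d.
P_X = Y_obs·Q·(S₀ − S) = 0.3267 × 699.5 = 228.5 kg VSS/d.
R_O = Q·(S₀ − S) − 1.42·P_X = 699.5 − 1.42 × 228.5 = 375.0 kg O₂/d.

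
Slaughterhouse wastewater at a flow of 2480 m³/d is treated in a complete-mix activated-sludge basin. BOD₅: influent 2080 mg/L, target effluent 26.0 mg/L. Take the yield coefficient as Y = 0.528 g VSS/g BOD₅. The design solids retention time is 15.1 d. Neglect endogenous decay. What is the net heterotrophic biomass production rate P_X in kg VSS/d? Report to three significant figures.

P_X ≈ 2690 kg VSS/d

With endogenous decay neglected, the observed yield equals the true yield: Y_obs = Y = 0.528 g VSS/g BOD₅.
ΔS = 2080 − 26.0 = 2054 mg/L, so the substrate removal rate is 2480 × 2054/1000 = 5094 kg BOD₅/d.
Biomass produced: P_X = Y_obs·Q·ΔS = 0.5280 × 5094 ≈ 2690 kg VSS/d.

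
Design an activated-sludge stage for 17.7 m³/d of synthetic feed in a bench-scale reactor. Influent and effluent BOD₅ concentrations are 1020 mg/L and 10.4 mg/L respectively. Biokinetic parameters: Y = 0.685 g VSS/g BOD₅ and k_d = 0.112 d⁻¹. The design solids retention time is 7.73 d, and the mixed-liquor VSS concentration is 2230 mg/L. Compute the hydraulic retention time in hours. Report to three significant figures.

Steady-state biomass mass balance: V·X·(1 + k_d·θ_c) = Y·Q·(S₀ − S)·θ_c, so V = 0.685 × 17.7 × (1020 − 10.4) × 7.73 / [2230 × (1 + 0.112 × 7.73)] = 9.46×10^4 / 4161 = 22.74 m³.
τ = V/Q = 22.74/17.7 = 1.285 d, or 30.84 h.

τ ≈ 30.8 h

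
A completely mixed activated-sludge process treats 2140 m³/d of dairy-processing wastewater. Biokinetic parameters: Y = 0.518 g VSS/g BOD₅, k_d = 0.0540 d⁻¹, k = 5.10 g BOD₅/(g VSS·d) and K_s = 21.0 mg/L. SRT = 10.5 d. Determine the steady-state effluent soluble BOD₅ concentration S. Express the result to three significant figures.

Effluent substrate depends only on kinetics and SRT: S = K_s(1 + k_d θ_c) / [θ_c(Yk − k_d) − 1] = 21.0 × (1 + 0.0540 × 10.5) / [10.5 × (0.518 × 5.10 − 0.0540) − 1] = 32.91 / 26.17 = 1.257 mg/L.

S ≈ 1.26 mg/L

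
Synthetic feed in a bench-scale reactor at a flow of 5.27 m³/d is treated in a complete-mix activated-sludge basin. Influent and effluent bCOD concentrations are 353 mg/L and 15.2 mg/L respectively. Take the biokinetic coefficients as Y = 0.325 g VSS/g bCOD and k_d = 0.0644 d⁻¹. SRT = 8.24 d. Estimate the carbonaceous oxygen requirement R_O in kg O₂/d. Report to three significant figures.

R_O ≈ 1.24 kg O₂/d

The observed yield is Y_obs = Y/(1 + k_d·θ_c) = 0.325 / (1 + 0.0644 × 8.24) = 0.325 / 1.531 = 0.2123 g VSS per g bCOD removed.
ΔS = 353 − 15.2 = 337.8 mg/L, so the substrate removal rate is 5.27 × 337.8/1000 = 1.780 kg bCOD/d.
Net sludge production P_X = 0.2123 × 1.780 = 0.3780 kg VSS/d.
R_O = Q·(S₀ − S) − 1.42·P_X = 1.780 − 1.42 × 0.3780 = 1.243 kg O₂/d.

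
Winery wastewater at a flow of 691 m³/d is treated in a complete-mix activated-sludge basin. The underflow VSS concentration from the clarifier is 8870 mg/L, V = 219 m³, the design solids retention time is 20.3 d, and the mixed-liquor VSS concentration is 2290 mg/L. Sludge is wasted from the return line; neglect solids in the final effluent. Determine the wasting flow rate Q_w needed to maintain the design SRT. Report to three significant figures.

Q_w ≈ 2.79 m³/d

Q_w = (V·X)/(θ_c X_r) = 219.0 × 2290 / (20.3 × 8870) = 2.785 m³/d.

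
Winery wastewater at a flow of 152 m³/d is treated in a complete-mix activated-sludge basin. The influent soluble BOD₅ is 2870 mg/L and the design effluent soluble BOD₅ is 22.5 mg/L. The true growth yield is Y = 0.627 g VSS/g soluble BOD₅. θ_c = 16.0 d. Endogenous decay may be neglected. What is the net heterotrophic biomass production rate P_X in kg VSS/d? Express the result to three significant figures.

Since k_d ≈ 0, Y_obs = Y = 0.627 g VSS/g soluble BOD₅.
Mass of soluble BOD₅ removed per day: Q(S₀ − S) = 152 × 2848 g/m³ = 432.8 kg/d.
P_X = Y_obs · Q(S₀ − S) = 0.6270 × 432.8 = 271.4 kg VSS/d.

P_X ≈ 271 kg VSS/d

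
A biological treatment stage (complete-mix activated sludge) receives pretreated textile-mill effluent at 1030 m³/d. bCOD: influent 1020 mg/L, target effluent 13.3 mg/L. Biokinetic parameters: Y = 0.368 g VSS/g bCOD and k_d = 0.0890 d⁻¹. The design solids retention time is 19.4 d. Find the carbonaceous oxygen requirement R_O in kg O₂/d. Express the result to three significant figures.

R_O ≈ 838 kg O₂/d

The observed yield is Y_obs = Y/(1 + k_d·θ_c) = 0.368 / (1 + 0.0890 × 19.4) = 0.368 / 2.727 = 0.1350 g VSS per g bCOD removed.
Substrate removed = Q·(S₀ − S) = 1030 m³/d × (1020 − 13.3) g/m³ = 1.04×10^6 g/d = 1037 kg/d.
P_X = Y_obs·Q·(S₀ − S) = 0.1350 × 1037 = 139.9 kg VSS/d.
R_O = Q·ΔS − 1.42 P_X = 1037 − 198.7 = 838.2 kg O₂/d.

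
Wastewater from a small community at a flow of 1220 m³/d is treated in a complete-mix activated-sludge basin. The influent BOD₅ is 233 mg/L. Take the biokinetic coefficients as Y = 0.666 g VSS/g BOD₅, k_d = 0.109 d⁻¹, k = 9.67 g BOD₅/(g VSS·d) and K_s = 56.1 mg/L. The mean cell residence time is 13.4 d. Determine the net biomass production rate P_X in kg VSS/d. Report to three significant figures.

From the Monod/SRT balance for a CMAS, S = K_s·(1+k_d θ_c)/[θ_c·(Y k − k_d) − 1] = 56.1 × (1 + 0.109 × 13.4) / [13.4 × (0.666 × 9.67 − 0.109) − 1] = 138.0 / 83.84 = 1.646 mg/L.
Observed yield with endogenous decay: Y_obs = Y / (1 + k_d·θ_c) = 0.666 / (1 + 0.109 × 13.4) = 0.666 / 2.461 = 0.2707 g VSS/g BOD₅.
ΔS = 233 − 1.65 = 231.3 mg/L, so the substrate removal rate is 1220 × 231.3/1000 = 282.2 kg BOD₅/d.
P_X = Y_obs · Q(S₀ − S) = 0.2707 × 282.2 = 76.39 kg VSS/d.

P_X ≈ 76.4 kg VSS/d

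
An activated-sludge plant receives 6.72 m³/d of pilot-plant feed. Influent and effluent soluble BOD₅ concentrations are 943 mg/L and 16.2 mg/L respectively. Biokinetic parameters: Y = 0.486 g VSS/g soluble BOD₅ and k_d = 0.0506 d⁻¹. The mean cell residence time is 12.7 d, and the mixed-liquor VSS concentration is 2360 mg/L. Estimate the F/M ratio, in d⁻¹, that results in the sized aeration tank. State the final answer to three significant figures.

F/M ≈ 0.271 d⁻¹

Steady-state biomass mass balance: V·X·(1 + k_d·θ_c) = Y·Q·(S₀ − S)·θ_c, so V = 0.486 × 6.72 × (943 − 16.2) × 12.7 / [2360 × (1 + 0.0506 × 12.7)] = 3.84×10^4 / 3877 = 9.916 m³.
Food-to-microorganism ratio F/M = Q S₀ / (V X) = 6.72 × 943 / (9.916 × 2360) = 0.2708 d⁻¹.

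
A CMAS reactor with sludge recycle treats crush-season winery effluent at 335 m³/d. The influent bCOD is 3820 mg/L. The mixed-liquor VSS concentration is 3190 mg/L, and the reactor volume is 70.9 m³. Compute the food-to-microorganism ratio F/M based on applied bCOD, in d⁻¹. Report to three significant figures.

F/M ≈ 5.66 d⁻¹

F/M = Q·S₀ / (V·X) = 335 × 3820 / (70.90 × 3190) = 5.658 g bCOD·(g VSS·d)⁻¹.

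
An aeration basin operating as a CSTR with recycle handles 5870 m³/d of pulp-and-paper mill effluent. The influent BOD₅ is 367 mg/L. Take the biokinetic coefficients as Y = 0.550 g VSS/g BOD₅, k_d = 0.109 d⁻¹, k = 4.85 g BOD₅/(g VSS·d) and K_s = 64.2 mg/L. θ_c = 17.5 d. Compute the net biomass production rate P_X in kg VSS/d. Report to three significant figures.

From the Monod/SRT balance for a CMAS, S = K_s·(1+k_d θ_c)/[θ_c·(Y k − k_d) − 1] = 64.2 × (1 + 0.109 × 17.5) / [17.5 × (0.550 × 4.85 − 0.109) − 1] = 186.7 / 43.77 = 4.264 mg/L.
Observed yield with endogenous decay: Y_obs = Y / (1 + k_d·θ_c) = 0.550 / (1 + 0.109 × 17.5) = 0.550 / 2.907 = 0.1892 g VSS/g BOD₅.
Mass of BOD₅ removed per day: Q(S₀ − S) = 5870 × 362.7 g/m³ = 2129 kg/d.
Net biomass production P_X = Y_obs × Q·(S₀ − S) = 0.1892 × 2129 = 402.8 kg VSS/d.

P_X ≈ 403 kg VSS/d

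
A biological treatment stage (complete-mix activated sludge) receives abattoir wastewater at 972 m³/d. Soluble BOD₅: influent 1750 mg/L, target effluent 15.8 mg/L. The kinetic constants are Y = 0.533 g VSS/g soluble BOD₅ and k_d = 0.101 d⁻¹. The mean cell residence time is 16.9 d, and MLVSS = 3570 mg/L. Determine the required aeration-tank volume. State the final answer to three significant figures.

V ≈ 1570 m³

Rearranging the biomass balance for a CMAS with decay, V = Y·Q·ΔS·θ_c / [X·(1+k_d θ_c)] = 0.533 × 972 × (1750 − 15.8) × 16.9 / [3570 × (1 + 0.101 × 16.9)] = 1.52×10^7 / 9664 = 1571 m³.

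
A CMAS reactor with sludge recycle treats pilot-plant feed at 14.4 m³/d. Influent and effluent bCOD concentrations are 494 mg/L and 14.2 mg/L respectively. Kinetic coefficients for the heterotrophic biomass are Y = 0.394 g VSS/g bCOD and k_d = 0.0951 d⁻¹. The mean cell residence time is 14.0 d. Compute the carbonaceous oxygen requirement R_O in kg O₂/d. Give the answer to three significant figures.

Observed yield with endogenous decay: Y_obs = Y / (1 + k_d·θ_c) = 0.394 / (1 + 0.0951 × 14.0) = 0.394 / 2.331 = 0.1690 g VSS/g bCOD.
ΔS = 494 − 14.2 = 479.8 mg/L, so the substrate removal rate is 14.4 × 479.8/1000 = 6.909 kg bCOD/d.
P_X = Y_obs·Q·(S₀ − S) = 0.1690 × 6.909 = 1.168 kg VSS/d.
R_O = Q·ΔS − 1.42 P_X = 6.909 − 1.658 = 5.251 kg O₂/d.

R_O ≈ 5.25 kg O₂/d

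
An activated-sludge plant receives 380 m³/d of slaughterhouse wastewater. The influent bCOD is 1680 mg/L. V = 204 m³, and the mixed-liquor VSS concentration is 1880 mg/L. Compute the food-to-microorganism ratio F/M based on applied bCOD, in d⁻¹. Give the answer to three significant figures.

F/M = applied load / biomass = Q·S₀/(V·X) = 380 × 1680 / (204.0 × 1880) = 1.665 d⁻¹.

F/M ≈ 1.66 d⁻¹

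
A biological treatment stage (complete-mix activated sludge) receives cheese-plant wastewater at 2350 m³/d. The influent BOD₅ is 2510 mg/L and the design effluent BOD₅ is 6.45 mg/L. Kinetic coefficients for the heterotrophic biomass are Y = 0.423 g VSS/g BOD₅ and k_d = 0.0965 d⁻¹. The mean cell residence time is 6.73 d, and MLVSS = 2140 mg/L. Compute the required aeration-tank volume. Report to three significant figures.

Steady-state biomass mass balance: V·X·(1 + k_d·θ_c) = Y·Q·(S₀ − S)·θ_c, so V = 0.423 × 2350 × (2510 − 6.45) × 6.73 / [2140 × (1 + 0.0965 × 6.73)] = 1.67×10^7 / 3530 = 4745 m³.

V ≈ 4740 m³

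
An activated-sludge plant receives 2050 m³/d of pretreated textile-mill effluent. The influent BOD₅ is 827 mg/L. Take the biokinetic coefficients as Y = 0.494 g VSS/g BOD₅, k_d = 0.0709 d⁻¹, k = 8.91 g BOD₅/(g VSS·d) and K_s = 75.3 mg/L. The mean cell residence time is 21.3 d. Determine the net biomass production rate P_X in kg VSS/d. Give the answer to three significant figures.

P_X ≈ 333 kg VSS/d

From the Monod/SRT balance for a CMAS, S = K_s·(1+k_d θ_c)/[θ_c·(Y k − k_d) − 1] = 75.3 × (1 + 0.0709 × 21.3) / [21.3 × (0.494 × 8.91 − 0.0709) − 1] = 189.0 / 91.24 = 2.072 mg/L.
Correct the yield for decay: Y_obs = Y/(1 + k_d θ_c) = 0.494 / (1 + 0.0709 × 21.3) = 0.494 / 2.510 = 0.1968.
Q·(S₀ − S) = 2050 × (827 − 2.07) × 10⁻³ = 1691 kg/d removed.
Biomass produced: P_X = Y_obs·Q·ΔS = 0.1968 × 1691 ≈ 332.8 kg VSS/d.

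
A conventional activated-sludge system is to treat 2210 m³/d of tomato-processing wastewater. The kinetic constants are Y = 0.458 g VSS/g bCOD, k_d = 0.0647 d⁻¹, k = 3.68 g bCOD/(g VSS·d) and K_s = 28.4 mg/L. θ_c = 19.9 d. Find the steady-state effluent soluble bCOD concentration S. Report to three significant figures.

S ≈ 2.08 mg/L

For a completely mixed reactor with recycle the Lawrence–McCarty relation gives S = K_s·(1 + k_d·θ_c) / [θ_c·(Y·k − k_d) − 1] = 28.4 × (1 + 0.0647 × 19.9) / [19.9 × (0.458 × 3.68 − 0.0647) − 1] = 64.97 / 31.25 = 2.079 mg/L.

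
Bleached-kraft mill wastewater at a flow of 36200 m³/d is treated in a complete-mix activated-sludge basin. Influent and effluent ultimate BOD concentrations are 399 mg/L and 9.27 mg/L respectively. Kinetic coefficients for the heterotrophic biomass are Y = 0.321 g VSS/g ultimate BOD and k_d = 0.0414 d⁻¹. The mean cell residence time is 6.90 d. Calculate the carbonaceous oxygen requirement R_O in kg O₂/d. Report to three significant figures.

Observed yield with endogenous decay: Y_obs = Y / (1 + k_d·θ_c) = 0.321 / (1 + 0.0414 × 6.90) = 0.321 / 1.286 = 0.2497 g VSS/g ultimate BOD.
Substrate removed = Q·(S₀ − S) = 36200 m³/d × (399 − 9.27) g/m³ = 1.41×10^7 g/d = 14108 kg/d.
Net sludge production P_X = 0.2497 × 14108 = 3523 kg VSS/d.
Carbonaceous O₂ demand = substrate oxidised − cell-mass equivalent = 14108 − 1.42 × 3523 = 9106 kg O₂/d.

R_O ≈ 9110 kg O₂/d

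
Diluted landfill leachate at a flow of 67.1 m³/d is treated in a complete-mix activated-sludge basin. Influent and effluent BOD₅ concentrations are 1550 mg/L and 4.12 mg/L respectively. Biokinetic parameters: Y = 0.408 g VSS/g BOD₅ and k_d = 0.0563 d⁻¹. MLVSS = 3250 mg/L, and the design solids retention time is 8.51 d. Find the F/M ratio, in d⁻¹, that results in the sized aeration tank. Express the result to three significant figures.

F/M ≈ 0.427 d⁻¹

From the SRT design equation V = Y Q (S₀−S) θ_c / [X (1 + k_d θ_c)] = 0.408 × 67.1 × (1550 − 4.12) × 8.51 / [3250 × (1 + 0.0563 × 8.51)] = 3.6×10^5 / 4807 = 74.92 m³.
Food-to-microorganism ratio F/M = Q S₀ / (V X) = 67.1 × 1550 / (74.92 × 3250) = 0.4271 d⁻¹.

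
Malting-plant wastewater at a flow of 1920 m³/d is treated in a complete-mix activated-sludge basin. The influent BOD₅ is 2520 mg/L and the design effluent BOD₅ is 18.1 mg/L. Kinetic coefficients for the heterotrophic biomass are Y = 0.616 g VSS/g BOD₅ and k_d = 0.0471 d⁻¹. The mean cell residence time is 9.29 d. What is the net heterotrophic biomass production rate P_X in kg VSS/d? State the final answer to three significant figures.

Correct the yield for decay: Y_obs = Y/(1 + k_d θ_c) = 0.616 / (1 + 0.0471 × 9.29) = 0.616 / 1.438 = 0.4285.
Q·(S₀ − S) = 1920 × (2520 − 18.1) × 10⁻³ = 4804 kg/d removed.
Biomass produced: P_X = Y_obs·Q·ΔS = 0.4285 × 4804 ≈ 2058 kg VSS/d.

P_X ≈ 2060 kg VSS/d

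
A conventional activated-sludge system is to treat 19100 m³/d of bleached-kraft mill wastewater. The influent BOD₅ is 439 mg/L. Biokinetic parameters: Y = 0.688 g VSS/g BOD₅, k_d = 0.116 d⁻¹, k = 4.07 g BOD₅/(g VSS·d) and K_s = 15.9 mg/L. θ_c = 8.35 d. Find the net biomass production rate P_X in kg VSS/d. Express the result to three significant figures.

Effluent substrate depends only on kinetics and SRT: S = K_s(1 + k_d θ_c) / [θ_c(Yk − k_d) − 1] = 15.9 × (1 + 0.116 × 8.35) / [8.35 × (0.688 × 4.07 − 0.116) − 1] = 31.30 / 21.41 = 1.462 mg/L.
Y_obs = Y / (1 + k_d θ_c) = 0.688 / (1 + 0.116 × 8.35) = 0.688 / 1.969 = 0.3495.
ΔS = 439 − 1.46 = 437.5 mg/L, so the substrate removal rate is 19100 × 437.5/1000 = 8357 kg BOD₅/d.
So the net sludge growth is P_X = 0.3495 × 8357 = 2921 kg VSS/d.

P_X ≈ 2920 kg VSS/d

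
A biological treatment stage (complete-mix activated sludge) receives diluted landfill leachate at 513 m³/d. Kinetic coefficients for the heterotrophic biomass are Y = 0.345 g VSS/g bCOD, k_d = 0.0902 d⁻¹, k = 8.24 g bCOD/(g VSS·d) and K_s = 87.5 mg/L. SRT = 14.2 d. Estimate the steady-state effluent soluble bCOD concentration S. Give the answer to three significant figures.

S ≈ 5.24 mg/L

Effluent substrate depends only on kinetics and SRT: S = K_s(1 + k_d θ_c) / [θ_c(Yk − k_d) − 1] = 87.5 × (1 + 0.0902 × 14.2) / [14.2 × (0.345 × 8.24 − 0.0902) − 1] = 199.6 / 38.09 = 5.240 mg/L.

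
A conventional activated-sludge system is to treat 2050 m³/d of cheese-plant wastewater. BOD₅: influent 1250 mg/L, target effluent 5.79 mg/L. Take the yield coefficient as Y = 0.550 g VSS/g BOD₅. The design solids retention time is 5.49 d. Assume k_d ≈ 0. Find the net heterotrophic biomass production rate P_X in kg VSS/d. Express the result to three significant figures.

P_X ≈ 1400 kg VSS/d

No decay correction is needed, so Y_obs = Y = 0.550.
Q·(S₀ − S) = 2050 × (1250 − 5.79) × 10⁻³ = 2551 kg/d removed.
Biomass produced: P_X = Y_obs·Q·ΔS = 0.5500 × 2551 ≈ 1403 kg VSS/d.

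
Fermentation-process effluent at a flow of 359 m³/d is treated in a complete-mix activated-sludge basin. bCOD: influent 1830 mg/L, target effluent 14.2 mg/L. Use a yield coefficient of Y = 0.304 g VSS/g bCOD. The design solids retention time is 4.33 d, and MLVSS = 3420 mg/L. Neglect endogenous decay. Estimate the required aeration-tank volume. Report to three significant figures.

V ≈ 251 m³

V·X = Y·Q·ΔS·θ_c gives V = 0.304 × 359 × (1830 − 14.2) × 4.33 / 3420 = 250.9 m³.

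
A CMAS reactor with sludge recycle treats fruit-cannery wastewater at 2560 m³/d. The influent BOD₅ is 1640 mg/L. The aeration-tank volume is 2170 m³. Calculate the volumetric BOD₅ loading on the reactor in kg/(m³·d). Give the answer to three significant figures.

Volumetric loading L_v = Q·S₀ / V = 2560 × 1640 g/m³ / 2170 m³ = 1935 g/(m³·d) = 1.935 kg BOD₅/(m³·d).

L_v ≈ 1.93 kg BOD₅/(m³·d)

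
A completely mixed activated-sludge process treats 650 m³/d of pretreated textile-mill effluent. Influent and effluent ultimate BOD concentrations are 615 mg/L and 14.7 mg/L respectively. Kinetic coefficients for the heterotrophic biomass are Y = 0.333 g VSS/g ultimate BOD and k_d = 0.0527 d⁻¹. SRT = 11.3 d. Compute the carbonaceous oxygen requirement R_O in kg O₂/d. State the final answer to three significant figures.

R_O ≈ 275 kg O₂/d

The observed yield is Y_obs = Y/(1 + k_d·θ_c) = 0.333 / (1 + 0.0527 × 11.3) = 0.333 / 1.596 = 0.2087 g VSS per g ultimate BOD removed.
ΔS = 615 − 14.7 = 600.3 mg/L, so the substrate removal rate is 650 × 600.3/1000 = 390.2 kg ultimate BOD/d.
Biomass synthesised: P_X = Y_obs × 390.2 = 81.44 kg VSS/d.
R_O = Q·ΔS − 1.42 P_X = 390.2 − 115.6 = 274.6 kg O₂/d.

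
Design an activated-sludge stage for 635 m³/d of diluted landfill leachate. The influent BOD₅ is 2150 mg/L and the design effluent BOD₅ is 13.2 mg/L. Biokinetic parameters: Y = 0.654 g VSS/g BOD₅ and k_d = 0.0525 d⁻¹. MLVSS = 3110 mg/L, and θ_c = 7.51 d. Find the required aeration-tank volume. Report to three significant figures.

Steady-state biomass mass balance: V·X·(1 + k_d·θ_c) = Y·Q·(S₀ − S)·θ_c, so V = 0.654 × 635 × (2150 − 13.2) × 7.51 / [3110 × (1 + 0.0525 × 7.51)] = 6.66×10^6 / 4336 = 1537 m³.

V ≈ 1540 m³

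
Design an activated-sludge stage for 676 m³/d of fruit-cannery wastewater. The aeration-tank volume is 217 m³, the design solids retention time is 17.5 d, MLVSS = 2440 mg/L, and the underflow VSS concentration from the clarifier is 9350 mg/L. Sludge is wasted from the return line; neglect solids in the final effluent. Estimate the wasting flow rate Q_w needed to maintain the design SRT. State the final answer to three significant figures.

θ_c = V·X/(Q_w·X_r) when wasting from the recycle, so Q_w = V·X/(θ_c·X_r) = 217.0 × 2440 / (17.5 × 9350) = 3.236 m³/d.

Q_w ≈ 3.24 m³/d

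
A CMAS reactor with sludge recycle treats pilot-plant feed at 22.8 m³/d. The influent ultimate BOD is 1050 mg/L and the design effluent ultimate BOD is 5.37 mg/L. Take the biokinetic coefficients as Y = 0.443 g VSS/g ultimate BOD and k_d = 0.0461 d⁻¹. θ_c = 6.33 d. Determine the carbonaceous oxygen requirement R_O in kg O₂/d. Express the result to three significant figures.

R_O ≈ 12.2 kg O₂/d

Y_obs = Y / (1 + k_d θ_c) = 0.443 / (1 + 0.0461 × 6.33) = 0.443 / 1.292 = 0.3429.
Mass of ultimate BOD removed per day: Q(S₀ − S) = 22.8 × 1045 g/m³ = 23.82 kg/d.
P_X = Y_obs·Q·(S₀ − S) = 0.3429 × 23.82 = 8.168 kg VSS/d.
R_O = Q·(S₀ − S) − 1.42·P_X = 23.82 − 1.42 × 8.168 = 12.22 kg O₂/d.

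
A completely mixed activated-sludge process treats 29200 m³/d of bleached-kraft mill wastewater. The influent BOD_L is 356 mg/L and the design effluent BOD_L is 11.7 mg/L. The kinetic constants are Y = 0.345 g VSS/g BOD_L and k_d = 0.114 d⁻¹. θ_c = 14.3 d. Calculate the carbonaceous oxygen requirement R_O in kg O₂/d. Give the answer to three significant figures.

The observed yield is Y_obs = Y/(1 + k_d·θ_c) = 0.345 / (1 + 0.114 × 14.3) = 0.345 / 2.630 = 0.1312 g VSS per g BOD_L removed.
Substrate removed = Q·(S₀ − S) = 29200 m³/d × (356 − 11.7) g/m³ = 1.01×10^7 g/d = 10054 kg/d.
Biomass synthesised: P_X = Y_obs × 10054 = 1319 kg VSS/d.
R_O = Q·ΔS − 1.42 P_X = 10054 − 1873 = 8181 kg O₂/d.

R_O ≈ 8180 kg O₂/d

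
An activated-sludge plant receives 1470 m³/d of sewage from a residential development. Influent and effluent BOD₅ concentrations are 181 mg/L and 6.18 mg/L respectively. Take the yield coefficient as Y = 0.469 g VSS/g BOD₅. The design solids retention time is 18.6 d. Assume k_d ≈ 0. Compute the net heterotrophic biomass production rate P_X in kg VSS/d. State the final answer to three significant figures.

Since k_d ≈ 0, Y_obs = Y = 0.469 g VSS/g BOD₅.
Mass of BOD₅ removed per day: Q(S₀ − S) = 1470 × 174.8 g/m³ = 257.0 kg/d.
P_X = Y_obs · Q(S₀ − S) = 0.4690 × 257.0 = 120.5 kg VSS/d.

P_X ≈ 121 kg VSS/d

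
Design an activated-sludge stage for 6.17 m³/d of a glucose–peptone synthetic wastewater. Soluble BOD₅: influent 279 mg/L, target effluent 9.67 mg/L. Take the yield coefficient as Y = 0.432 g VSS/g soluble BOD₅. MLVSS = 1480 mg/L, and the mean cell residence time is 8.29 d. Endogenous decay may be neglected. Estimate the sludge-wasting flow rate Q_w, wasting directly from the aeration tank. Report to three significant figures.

With k_d = 0 the design equation reduces to V = Y Q (S₀−S) θ_c / X = 0.432 × 6.17 × (279 − 9.67) × 8.29 / 1480 = 4.021 m³.
With mixed-liquor wasting, θ_c = V/Q_w, so Q_w = V/θ_c = 4.021/8.29 = 0.4851 m³/d.

Q_w ≈ 0.485 m³/d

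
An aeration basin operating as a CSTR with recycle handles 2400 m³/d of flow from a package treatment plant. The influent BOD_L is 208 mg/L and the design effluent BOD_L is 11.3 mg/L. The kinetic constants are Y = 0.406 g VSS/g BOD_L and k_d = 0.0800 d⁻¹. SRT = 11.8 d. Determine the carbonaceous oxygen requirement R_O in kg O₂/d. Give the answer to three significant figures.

Observed yield with endogenous decay: Y_obs = Y / (1 + k_d·θ_c) = 0.406 / (1 + 0.0800 × 11.8) = 0.406 / 1.944 = 0.2088 g VSS/g BOD_L.
ΔS = 208 − 11.3 = 196.7 mg/L, so the substrate removal rate is 2400 × 196.7/1000 = 472.1 kg BOD_L/d.
Net sludge production P_X = 0.2088 × 472.1 = 98.59 kg VSS/d.
Carbonaceous O₂ demand = substrate oxidised − cell-mass equivalent = 472.1 − 1.42 × 98.59 = 332.1 kg O₂/d.

R_O ≈ 332 kg O₂/d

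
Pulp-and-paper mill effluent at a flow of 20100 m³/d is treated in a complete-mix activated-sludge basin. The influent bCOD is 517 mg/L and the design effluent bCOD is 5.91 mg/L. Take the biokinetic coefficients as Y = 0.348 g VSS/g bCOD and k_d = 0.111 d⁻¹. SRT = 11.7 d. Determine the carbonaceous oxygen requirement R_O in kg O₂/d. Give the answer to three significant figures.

Observed yield with endogenous decay: Y_obs = Y / (1 + k_d·θ_c) = 0.348 / (1 + 0.111 × 11.7) = 0.348 / 2.299 = 0.1514 g VSS/g bCOD.
Substrate removed = Q·(S₀ − S) = 20100 m³/d × (517 − 5.91) g/m³ = 1.03×10^7 g/d = 10273 kg/d.
Biomass synthesised: P_X = Y_obs × 10273 = 1555 kg VSS/d.
R_O = Q·ΔS − 1.42 P_X = 10273 − 2208 = 8065 kg O₂/d.

R_O ≈ 8060 kg O₂/d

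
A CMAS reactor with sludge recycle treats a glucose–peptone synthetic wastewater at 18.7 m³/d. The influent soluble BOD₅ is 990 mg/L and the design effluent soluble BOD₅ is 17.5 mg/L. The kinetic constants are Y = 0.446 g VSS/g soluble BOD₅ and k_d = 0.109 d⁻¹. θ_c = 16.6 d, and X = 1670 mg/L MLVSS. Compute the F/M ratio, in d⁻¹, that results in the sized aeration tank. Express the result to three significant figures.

Steady-state biomass mass balance: V·X·(1 + k_d·θ_c) = Y·Q·(S₀ − S)·θ_c, so V = 0.446 × 18.7 × (990 − 17.5) × 16.6 / [1670 × (1 + 0.109 × 16.6)] = 1.35×10^5 / 4692 = 28.70 m³.
F/M = Q·S₀ / (V·X) = 18.7 × 990 / (28.70 × 1670) = 0.3863 g soluble BOD₅·(g VSS·d)⁻¹.

F/M ≈ 0.386 d⁻¹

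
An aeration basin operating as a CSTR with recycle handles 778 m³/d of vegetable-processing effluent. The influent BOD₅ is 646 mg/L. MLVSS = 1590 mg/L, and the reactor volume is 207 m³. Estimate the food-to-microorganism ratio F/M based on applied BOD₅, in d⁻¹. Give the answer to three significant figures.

F/M ≈ 1.53 d⁻¹

F/M = applied load / biomass = Q·S₀/(V·X) = 778 × 646 / (207.0 × 1590) = 1.527 d⁻¹.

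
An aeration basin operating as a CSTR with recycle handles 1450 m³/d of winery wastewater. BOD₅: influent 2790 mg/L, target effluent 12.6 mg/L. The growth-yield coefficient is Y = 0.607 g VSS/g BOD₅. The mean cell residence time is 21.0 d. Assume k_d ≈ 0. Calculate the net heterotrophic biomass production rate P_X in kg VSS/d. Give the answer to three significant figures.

P_X ≈ 2440 kg VSS/d

Since k_d ≈ 0, Y_obs = Y = 0.607 g VSS/g BOD₅.
Q·(S₀ − S) = 1450 × (2790 − 12.6) × 10⁻³ = 4027 kg/d removed.
So the net sludge growth is P_X = 0.6070 × 4027 = 2445 kg VSS/d.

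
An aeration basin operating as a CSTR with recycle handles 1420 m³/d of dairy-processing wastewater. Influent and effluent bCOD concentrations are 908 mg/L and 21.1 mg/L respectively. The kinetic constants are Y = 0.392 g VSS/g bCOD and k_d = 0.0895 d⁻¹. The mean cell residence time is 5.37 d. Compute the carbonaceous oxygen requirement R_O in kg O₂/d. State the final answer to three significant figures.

R_O ≈ 786 kg O₂/d

The observed yield is Y_obs = Y/(1 + k_d·θ_c) = 0.392 / (1 + 0.0895 × 5.37) = 0.392 / 1.481 = 0.2648 g VSS per g bCOD removed.
Q·(S₀ − S) = 1420 × (908 − 21.1) × 10⁻³ = 1259 kg/d removed.
Net sludge production P_X = 0.2648 × 1259 = 333.4 kg VSS/d.
R_O = Q·ΔS − 1.42 P_X = 1259 − 473.5 = 785.9 kg O₂/d.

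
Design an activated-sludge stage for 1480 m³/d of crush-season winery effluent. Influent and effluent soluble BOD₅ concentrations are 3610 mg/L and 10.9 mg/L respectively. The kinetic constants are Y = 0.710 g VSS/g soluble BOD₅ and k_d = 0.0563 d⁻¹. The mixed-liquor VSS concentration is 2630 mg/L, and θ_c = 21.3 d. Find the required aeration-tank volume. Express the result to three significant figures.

From the SRT design equation V = Y Q (S₀−S) θ_c / [X (1 + k_d θ_c)] = 0.710 × 1480 × (3610 − 10.9) × 21.3 / [2630 × (1 + 0.0563 × 21.3)] = 8.06×10^7 / 5784 = 13928 m³.

V ≈ 13900 m³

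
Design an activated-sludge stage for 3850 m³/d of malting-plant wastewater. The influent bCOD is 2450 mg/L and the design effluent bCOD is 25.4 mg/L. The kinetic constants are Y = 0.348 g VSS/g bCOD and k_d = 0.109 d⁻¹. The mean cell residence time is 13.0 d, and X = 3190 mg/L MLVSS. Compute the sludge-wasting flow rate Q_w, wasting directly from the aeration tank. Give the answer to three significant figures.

Rearranging the biomass balance for a CMAS with decay, V = Y·Q·ΔS·θ_c / [X·(1+k_d θ_c)] = 0.348 × 3850 × (2450 − 25.4) × 13.0 / [3190 × (1 + 0.109 × 13.0)] = 4.22×10^7 / 7710 = 5477 m³.
With mixed-liquor wasting, θ_c = V/Q_w, so Q_w = V/θ_c = 5477/13.0 = 421.3 m³/d.

Q_w ≈ 421 m³/d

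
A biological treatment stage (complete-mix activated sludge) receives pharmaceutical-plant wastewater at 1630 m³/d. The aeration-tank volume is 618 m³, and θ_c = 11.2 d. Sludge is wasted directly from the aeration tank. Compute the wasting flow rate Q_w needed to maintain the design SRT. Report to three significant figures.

With mixed-liquor wasting, θ_c = V/Q_w, so Q_w = V/θ_c = 618.0/11.2 = 55.18 m³/d.

Q_w ≈ 55.2 m³/d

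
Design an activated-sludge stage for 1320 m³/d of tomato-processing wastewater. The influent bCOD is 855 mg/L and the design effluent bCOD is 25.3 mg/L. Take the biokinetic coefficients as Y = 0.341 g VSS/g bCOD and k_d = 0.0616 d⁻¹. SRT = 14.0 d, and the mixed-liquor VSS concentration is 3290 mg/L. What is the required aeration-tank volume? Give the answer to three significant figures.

From the SRT design equation V = Y Q (S₀−S) θ_c / [X (1 + k_d θ_c)] = 0.341 × 1320 × (855 − 25.3) × 14.0 / [3290 × (1 + 0.0616 × 14.0)] = 5.23×10^6 / 6127 = 853.3 m³.

V ≈ 853 m³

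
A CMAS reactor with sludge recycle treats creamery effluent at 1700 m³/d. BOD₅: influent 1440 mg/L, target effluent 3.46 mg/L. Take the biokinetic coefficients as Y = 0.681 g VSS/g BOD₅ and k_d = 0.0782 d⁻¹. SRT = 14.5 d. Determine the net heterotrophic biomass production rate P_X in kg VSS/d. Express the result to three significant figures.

P_X ≈ 779 kg VSS/d

Observed yield with endogenous decay: Y_obs = Y / (1 + k_d·θ_c) = 0.681 / (1 + 0.0782 × 14.5) = 0.681 / 2.134 = 0.3191 g VSS/g BOD₅.
Substrate removed = Q·(S₀ − S) = 1700 m³/d × (1440 − 3.46) g/m³ = 2.44×10^6 g/d = 2442 kg/d.
Biomass produced: P_X = Y_obs·Q·ΔS = 0.3191 × 2442 ≈ 779.4 kg VSS/d.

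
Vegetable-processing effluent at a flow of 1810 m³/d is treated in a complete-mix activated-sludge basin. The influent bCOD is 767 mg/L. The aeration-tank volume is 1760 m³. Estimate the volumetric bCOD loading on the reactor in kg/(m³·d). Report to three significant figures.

L_v ≈ 0.789 kg bCOD/(m³·d)

Volumetric loading L_v = Q·S₀ / V = 1810 × 767 g/m³ / 1760 m³ = 788.8 g/(m³·d) = 0.7888 kg bCOD/(m³·d).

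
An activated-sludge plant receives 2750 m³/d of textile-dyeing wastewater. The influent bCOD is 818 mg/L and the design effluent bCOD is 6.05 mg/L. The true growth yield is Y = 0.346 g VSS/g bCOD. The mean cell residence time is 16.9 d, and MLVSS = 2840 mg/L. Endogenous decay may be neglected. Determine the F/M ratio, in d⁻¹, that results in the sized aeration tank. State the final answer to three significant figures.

With k_d = 0 the design equation reduces to V = Y Q (S₀−S) θ_c / X = 0.346 × 2750 × (818 − 6.05) × 16.9 / 2840 = 4597 m³.
F/M = applied load / biomass = Q·S₀/(V·X) = 2750 × 818 / (4597 × 2840) = 0.1723 d⁻¹.

F/M ≈ 0.172 d⁻¹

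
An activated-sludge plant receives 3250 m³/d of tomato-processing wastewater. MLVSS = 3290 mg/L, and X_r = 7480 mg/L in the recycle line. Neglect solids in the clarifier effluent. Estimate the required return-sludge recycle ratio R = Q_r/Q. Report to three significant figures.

Mass balance around the secondary clarifier (neglecting effluent solids): R = X / (X_r − X) = 3290 / (7480 − 3290) = 0.7852.

R ≈ 0.785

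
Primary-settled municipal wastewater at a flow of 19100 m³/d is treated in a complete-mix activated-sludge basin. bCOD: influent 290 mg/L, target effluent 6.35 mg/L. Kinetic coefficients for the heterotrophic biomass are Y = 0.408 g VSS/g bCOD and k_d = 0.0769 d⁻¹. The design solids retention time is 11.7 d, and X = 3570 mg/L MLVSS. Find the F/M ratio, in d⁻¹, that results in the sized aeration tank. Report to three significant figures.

Rearranging the biomass balance for a CMAS with decay, V = Y·Q·ΔS·θ_c / [X·(1+k_d θ_c)] = 0.408 × 19100 × (290 − 6.35) × 11.7 / [3570 × (1 + 0.0769 × 11.7)] = 2.59×10^7 / 6782 = 3813 m³.
F/M = applied load / biomass = Q·S₀/(V·X) = 19100 × 290 / (3813 × 3570) = 0.4069 d⁻¹.

F/M ≈ 0.407 d⁻¹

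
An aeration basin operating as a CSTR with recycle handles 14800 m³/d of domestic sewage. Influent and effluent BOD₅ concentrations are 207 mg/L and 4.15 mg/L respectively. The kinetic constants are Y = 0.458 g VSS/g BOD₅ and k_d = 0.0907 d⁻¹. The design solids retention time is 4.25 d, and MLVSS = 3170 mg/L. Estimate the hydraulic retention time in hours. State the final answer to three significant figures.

Rearranging the biomass balance for a CMAS with decay, V = Y·Q·ΔS·θ_c / [X·(1+k_d θ_c)] = 0.458 × 14800 × (207 − 4.15) × 4.25 / [3170 × (1 + 0.0907 × 4.25)] = 5.84×10^6 / 4392 = 1331 m³.
HRT = V/Q = 1331 m³ / 14800 m³·d⁻¹ = 0.08990 d × 24 = 2.158 h.

τ ≈ 2.16 h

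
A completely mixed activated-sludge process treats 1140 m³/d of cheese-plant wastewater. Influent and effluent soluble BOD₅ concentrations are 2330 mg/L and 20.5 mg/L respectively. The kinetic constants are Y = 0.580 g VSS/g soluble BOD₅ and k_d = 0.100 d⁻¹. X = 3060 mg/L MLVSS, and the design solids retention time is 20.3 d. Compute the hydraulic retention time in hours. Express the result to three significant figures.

τ ≈ 70.4 h

Rearranging the biomass balance for a CMAS with decay, V = Y·Q·ΔS·θ_c / [X·(1+k_d θ_c)] = 0.580 × 1140 × (2330 − 20.5) × 20.3 / [3060 × (1 + 0.100 × 20.3)] = 3.1×10^7 / 9272 = 3343 m³.
τ = V/Q = 3343/1140 = 2.933 d, or 70.39 h.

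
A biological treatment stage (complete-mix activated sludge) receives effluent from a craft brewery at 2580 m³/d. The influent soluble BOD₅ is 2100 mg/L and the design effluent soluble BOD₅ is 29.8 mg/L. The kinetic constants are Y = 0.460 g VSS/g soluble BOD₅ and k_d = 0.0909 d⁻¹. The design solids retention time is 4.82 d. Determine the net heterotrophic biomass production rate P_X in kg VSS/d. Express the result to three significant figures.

The observed yield is Y_obs = Y/(1 + k_d·θ_c) = 0.460 / (1 + 0.0909 × 4.82) = 0.460 / 1.438 = 0.3199 g VSS per g soluble BOD₅ removed.
Mass of soluble BOD₅ removed per day: Q(S₀ − S) = 2580 × 2070 g/m³ = 5341 kg/d.
P_X = Y_obs · Q(S₀ − S) = 0.3199 × 5341 = 1708 kg VSS/d.

P_X ≈ 1710 kg VSS/d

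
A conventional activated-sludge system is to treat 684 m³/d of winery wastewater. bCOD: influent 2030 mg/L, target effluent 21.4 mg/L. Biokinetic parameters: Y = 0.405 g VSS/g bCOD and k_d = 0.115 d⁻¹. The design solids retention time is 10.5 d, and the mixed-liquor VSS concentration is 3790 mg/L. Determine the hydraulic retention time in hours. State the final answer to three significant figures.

Rearranging the biomass balance for a CMAS with decay, V = Y·Q·ΔS·θ_c / [X·(1+k_d θ_c)] = 0.405 × 684 × (2030 − 21.4) × 10.5 / [3790 × (1 + 0.115 × 10.5)] = 5.84×10^6 / 8366 = 698.3 m³.
τ = V/Q = 698.3/684 = 1.021 d, or 24.50 h.

τ ≈ 24.5 h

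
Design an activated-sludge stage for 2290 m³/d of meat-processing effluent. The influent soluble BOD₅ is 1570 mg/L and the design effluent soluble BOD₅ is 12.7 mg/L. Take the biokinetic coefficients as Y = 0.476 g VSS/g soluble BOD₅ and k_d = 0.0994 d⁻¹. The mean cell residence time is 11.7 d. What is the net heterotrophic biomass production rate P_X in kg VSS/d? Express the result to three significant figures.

Correct the yield for decay: Y_obs = Y/(1 + k_d θ_c) = 0.476 / (1 + 0.0994 × 11.7) = 0.476 / 2.163 = 0.2201.
ΔS = 1570 − 12.7 = 1557 mg/L, so the substrate removal rate is 2290 × 1557/1000 = 3566 kg soluble BOD₅/d.
Net biomass production P_X = Y_obs × Q·(S₀ − S) = 0.2201 × 3566 = 784.8 kg VSS/d.

P_X ≈ 785 kg VSS/d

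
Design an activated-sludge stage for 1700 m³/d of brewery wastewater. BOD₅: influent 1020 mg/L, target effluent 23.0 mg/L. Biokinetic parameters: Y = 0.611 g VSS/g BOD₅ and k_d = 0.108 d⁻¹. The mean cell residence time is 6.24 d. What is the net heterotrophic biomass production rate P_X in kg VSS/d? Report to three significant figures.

The observed yield is Y_obs = Y/(1 + k_d·θ_c) = 0.611 / (1 + 0.108 × 6.24) = 0.611 / 1.674 = 0.3650 g VSS per g BOD₅ removed.
ΔS = 1020 − 23.0 = 997.0 mg/L, so the substrate removal rate is 1700 × 997.0/1000 = 1695 kg BOD₅/d.
Net biomass production P_X = Y_obs × Q·(S₀ − S) = 0.3650 × 1695 = 618.7 kg VSS/d.

P_X ≈ 619 kg VSS/d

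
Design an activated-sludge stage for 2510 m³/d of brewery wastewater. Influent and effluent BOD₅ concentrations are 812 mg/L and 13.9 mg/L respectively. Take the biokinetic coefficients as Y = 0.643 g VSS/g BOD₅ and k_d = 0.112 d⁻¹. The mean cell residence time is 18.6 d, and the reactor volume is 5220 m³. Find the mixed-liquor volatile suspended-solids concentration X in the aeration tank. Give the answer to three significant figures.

X = Y·Q·ΔS·θ_c / [V·(1 + k_d θ_c)] = 0.643 × 2510 × (812 − 13.9) × 18.6 / [5220 × (1 + 0.112 × 18.6)] = 1489 mg/L.

X ≈ 1490 mg/L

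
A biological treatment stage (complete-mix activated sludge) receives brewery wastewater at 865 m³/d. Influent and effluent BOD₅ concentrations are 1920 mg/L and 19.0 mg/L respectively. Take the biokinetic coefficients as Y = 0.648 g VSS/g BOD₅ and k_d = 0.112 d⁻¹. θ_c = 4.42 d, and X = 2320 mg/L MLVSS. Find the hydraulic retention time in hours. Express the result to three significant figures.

From the SRT design equation V = Y Q (S₀−S) θ_c / [X (1 + k_d θ_c)] = 0.648 × 865 × (1920 − 19.0) × 4.42 / [2320 × (1 + 0.112 × 4.42)] = 4.71×10^6 / 3468 = 1358 m³.
Hydraulic retention time τ = V/Q = 1358 / 865 = 1.570 d = 37.67 h.

τ ≈ 37.7 h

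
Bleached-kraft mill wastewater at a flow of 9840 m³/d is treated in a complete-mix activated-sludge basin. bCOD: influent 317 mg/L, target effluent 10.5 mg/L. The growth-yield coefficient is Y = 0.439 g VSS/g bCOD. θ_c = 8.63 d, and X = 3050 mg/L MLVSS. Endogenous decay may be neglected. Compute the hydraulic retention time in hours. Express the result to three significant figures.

V·X = Y·Q·ΔS·θ_c gives V = 0.439 × 9840 × (317 − 10.5) × 8.63 / 3050 = 3746 m³.
Hydraulic retention time τ = V/Q = 3746 / 9840 = 0.3807 d = 9.137 h.

τ ≈ 9.14 h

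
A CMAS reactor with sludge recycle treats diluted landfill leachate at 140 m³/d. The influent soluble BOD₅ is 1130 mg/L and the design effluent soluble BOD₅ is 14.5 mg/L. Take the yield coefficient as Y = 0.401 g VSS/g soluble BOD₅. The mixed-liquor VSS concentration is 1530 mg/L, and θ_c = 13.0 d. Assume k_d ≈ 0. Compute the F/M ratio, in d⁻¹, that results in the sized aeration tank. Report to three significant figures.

F/M ≈ 0.194 d⁻¹

V·X = Y·Q·ΔS·θ_c gives V = 0.401 × 140 × (1130 − 14.5) × 13.0 / 1530 = 532.1 m³.
F/M = Q·S₀ / (V·X) = 140 × 1130 / (532.1 × 1530) = 0.1943 g soluble BOD₅·(g VSS·d)⁻¹.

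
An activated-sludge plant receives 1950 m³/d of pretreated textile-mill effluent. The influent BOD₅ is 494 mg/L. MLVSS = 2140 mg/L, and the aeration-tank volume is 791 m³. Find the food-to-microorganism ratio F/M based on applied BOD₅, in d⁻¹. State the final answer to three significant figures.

F/M ≈ 0.569 d⁻¹

Food-to-microorganism ratio F/M = Q S₀ / (V X) = 1950 × 494 / (791.0 × 2140) = 0.5691 d⁻¹.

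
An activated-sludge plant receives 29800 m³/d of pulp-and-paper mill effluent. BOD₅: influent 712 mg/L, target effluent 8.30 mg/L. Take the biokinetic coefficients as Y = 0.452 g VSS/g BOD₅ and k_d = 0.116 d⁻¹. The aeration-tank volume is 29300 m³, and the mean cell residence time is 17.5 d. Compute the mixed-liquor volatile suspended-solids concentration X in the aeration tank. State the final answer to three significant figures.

X = Y·Q·ΔS·θ_c / [V·(1 + k_d θ_c)] = 0.452 × 29800 × (712 − 8.30) × 17.5 / [29300 × (1 + 0.116 × 17.5)] = 1868 mg/L.

X ≈ 1870 mg/L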